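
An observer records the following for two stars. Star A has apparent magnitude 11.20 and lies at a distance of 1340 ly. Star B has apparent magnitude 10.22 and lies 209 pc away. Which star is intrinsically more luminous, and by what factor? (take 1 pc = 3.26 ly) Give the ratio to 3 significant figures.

Star A is more luminous, by a factor of 1.57.

Star A: d = 1340 ly / 3.26 = 411.0 pc
Star A: M = m − 5 log₁₀ d + 5 = 11.20 − 5·2.6139 + 5 = 3.131
Star B: M = m − 5 log₁₀ d + 5 = 10.22 − 5·2.3201 + 5 = 3.619
ΔM = M_A − M_B = 3.131 − (3.619) = -0.489; smaller M is more luminous → Star A.
L ratio = 10^(0.4 |ΔM|) = 10^0.195 = 1.568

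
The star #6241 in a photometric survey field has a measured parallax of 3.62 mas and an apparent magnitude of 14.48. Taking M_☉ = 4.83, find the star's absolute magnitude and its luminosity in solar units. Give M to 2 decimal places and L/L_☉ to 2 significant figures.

d = 1/p = 1000/3.62 mas = 276.2 pc
M = m − 5 log₁₀ d + 5 = 14.48 − 5·2.4413 + 5 = 7.274
M − M_☉ = 7.274 − 4.83 = 2.444
L/L_☉ = 10^(−0.4 × 2.444) = 0.1053

M ≈ 7.27; L/L_☉ ≈ 0.11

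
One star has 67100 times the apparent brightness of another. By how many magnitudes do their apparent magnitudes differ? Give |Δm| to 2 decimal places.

Pogson: Δm = −2.5 log₁₀(ratio) = −2.5 log₁₀(67100) = −2.5 × 4.8267 = -12.067

|Δm| ≈ 12.07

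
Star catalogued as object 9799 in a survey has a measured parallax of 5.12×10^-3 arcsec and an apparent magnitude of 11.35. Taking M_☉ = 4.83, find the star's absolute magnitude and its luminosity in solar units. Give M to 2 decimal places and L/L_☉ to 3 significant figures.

M ≈ 4.90; L/L_☉ ≈ 0.941

d = 1/p = 1/5.12×10^-3″ = 195.3 pc
M = m − 5 log₁₀ d + 5 = 11.35 − 5·2.2907 + 5 = 4.896
M − M_☉ = 4.896 − 4.83 = 0.066
L/L_☉ = 10^(−0.4 × 0.066) = 0.9407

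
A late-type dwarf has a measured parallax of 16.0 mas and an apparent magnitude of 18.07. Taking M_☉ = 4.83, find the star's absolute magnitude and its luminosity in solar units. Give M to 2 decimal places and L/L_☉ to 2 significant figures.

d = 1/p = 1000/16.0 mas = 62.50 pc
M = m − 5 log₁₀ d + 5 = 18.07 − 5·1.7959 + 5 = 14.091
M − M_☉ = 14.091 − 4.83 = 9.261
L/L_☉ = 10^(−0.4 × 9.261) = 1.976×10^-4

M ≈ 14.09; L/L_☉ ≈ 2.0×10^-4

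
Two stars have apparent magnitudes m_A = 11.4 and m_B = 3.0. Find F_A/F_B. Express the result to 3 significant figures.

F_A/F_B ≈ 4.37×10^-4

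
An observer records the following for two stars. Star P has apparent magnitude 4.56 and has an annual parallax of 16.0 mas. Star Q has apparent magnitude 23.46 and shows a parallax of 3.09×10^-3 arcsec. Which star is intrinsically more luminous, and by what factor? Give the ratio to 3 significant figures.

Star P: p = 16.0 mas = 0.0160″ → d = 1/p = 62.50 pc
Star P: M = m − 5 log₁₀ d + 5 = 4.56 − 5·1.7959 + 5 = 0.581
Star Q: d = 1/p = 1/3.09×10^-3″ = 323.6 pc
Star Q: M = m − 5 log₁₀ d + 5 = 23.46 − 5·2.5100 + 5 = 15.910
ΔM = M_P − M_Q = 0.581 − (15.910) = -15.329; smaller M is more luminous → Star P.
L ratio = 10^(0.4 |ΔM|) = 10^6.132 = 1.354×10^6

Star P is more luminous, by a factor of 1.35×10^6.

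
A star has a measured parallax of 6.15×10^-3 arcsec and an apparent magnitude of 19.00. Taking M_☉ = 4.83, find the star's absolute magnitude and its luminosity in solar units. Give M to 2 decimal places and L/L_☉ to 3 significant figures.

M ≈ 12.94; L/L_☉ ≈ 5.68×10^-4

d = 1/p = 1/6.15×10^-3″ = 162.6 pc
M = m − 5 log₁₀ d + 5 = 19.00 − 5·2.2111 + 5 = 12.944
M − M_☉ = 12.944 − 4.83 = 8.114
L/L_☉ = 10^(−0.4 × 8.114) = 5.679×10^-4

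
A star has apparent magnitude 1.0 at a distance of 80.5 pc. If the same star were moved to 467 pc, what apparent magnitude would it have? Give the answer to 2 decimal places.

m ≈ 4.82

Flux ∝ 1/d², so Δm = 5 log₁₀(d₂/d₁) = 5 log₁₀(467/80.5) = 3.818
m₂ = m₁ + Δm = 1.0 + (3.818) = 4.818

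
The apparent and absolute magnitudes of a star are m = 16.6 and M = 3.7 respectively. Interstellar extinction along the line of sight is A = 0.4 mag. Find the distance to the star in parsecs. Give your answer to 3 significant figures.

d ≈ 3160 pc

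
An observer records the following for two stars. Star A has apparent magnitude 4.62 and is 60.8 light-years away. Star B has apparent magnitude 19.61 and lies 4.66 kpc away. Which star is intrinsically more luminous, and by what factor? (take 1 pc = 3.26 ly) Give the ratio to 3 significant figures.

Star A is more luminous, by a factor of 15.9.

Star A: d = 60.8 ly / 3.26 = 18.65 pc
Star A: M = m − 5 log₁₀ d + 5 = 4.62 − 5·1.2707 + 5 = 3.267
Star B: d = 4.66 kpc = 4660 pc
Star B: M = m − 5 log₁₀ d + 5 = 19.61 − 5·3.6684 + 5 = 6.268
ΔM = M_A − M_B = 3.267 − (6.268) = -3.002; smaller M is more luminous → Star A.
L ratio = 10^(0.4 |ΔM|) = 10^1.201 = 15.87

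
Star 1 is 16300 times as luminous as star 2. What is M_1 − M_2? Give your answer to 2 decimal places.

Pogson: ΔM = −2.5 log₁₀(ratio) = −2.5 log₁₀(16300) = −2.5 × 4.2122 = -10.530
Star 1 is brighter, so it has the smaller magnitude: the difference is negative.

M_1 − M_2 ≈ -10.53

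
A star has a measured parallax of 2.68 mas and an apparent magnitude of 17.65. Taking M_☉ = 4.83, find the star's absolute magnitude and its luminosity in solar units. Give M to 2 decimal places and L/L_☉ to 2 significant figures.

M ≈ 9.79; L/L_☉ ≈ 0.010

d = 1/p = 1000/2.68 mas = 373.1 pc
M = m − 5 log₁₀ d + 5 = 17.65 − 5·2.5719 + 5 = 9.791
M − M_☉ = 9.791 − 4.83 = 4.961
L/L_☉ = 10^(−0.4 × 4.961) = 0.01037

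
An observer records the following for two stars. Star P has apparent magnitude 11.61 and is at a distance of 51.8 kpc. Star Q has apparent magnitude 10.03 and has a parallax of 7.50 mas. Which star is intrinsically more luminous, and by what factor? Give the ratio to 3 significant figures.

Star P is more luminous, by a factor of 35200.

Star P: d = 51.8 kpc = 51800 pc
Star P: M = m − 5 log₁₀ d + 5 = 11.61 − 5·4.7143 + 5 = -6.962
Star Q: p = 7.50 mas = 7.50×10^-3″ → d = 1/p = 133.3 pc
Star Q: M = m − 5 log₁₀ d + 5 = 10.03 − 5·2.1249 + 5 = 4.405
ΔM = M_P − M_Q = -6.962 − (4.405) = -11.367; smaller M is more luminous → Star P.
L ratio = 10^(0.4 |ΔM|) = 10^4.547 = 35220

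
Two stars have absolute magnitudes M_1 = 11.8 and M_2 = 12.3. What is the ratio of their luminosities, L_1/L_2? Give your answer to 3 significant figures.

ΔM = M_1 − M_2 = -0.5
L_1/L_2 = 10^(−0.4 ΔM) = 10^0.200 = 1.585

L_1/L_2 ≈ 1.58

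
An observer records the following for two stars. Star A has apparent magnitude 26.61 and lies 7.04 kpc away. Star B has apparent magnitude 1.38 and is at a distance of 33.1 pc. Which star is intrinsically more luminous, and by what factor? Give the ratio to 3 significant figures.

Star A: d = 7.04 kpc = 7040 pc
Star A: M = m − 5 log₁₀ d + 5 = 26.61 − 5·3.8476 + 5 = 12.372
Star B: M = m − 5 log₁₀ d + 5 = 1.38 − 5·1.5198 + 5 = -1.219
ΔM = M_A − M_B = 12.372 − (-1.219) = 13.591; smaller M is more luminous → Star B.
L ratio = 10^(0.4 |ΔM|) = 10^5.437 = 273200

Star B is more luminous, by a factor of 273000.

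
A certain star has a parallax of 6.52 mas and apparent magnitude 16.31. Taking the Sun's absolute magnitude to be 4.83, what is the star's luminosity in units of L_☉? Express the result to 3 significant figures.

L/L_☉ ≈ 6.02×10^-3

d = 1/p = 1000/6.52 mas = 153.4 pc
M = m − 5 log₁₀ d + 5 = 16.31 − 5·2.1858 + 5 = 10.381
M − M_☉ = 10.381 − 4.83 = 5.551
L/L_☉ = 10^(−0.4 × 5.551) = 6.019×10^-3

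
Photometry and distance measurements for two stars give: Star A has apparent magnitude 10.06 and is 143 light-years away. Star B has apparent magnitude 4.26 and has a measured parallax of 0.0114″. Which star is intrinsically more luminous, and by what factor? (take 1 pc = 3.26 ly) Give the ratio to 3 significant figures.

Star B is more luminous, by a factor of 836.

Star A: d = 143 ly / 3.26 = 43.87 pc
Star A: M = m − 5 log₁₀ d + 5 = 10.06 − 5·1.6421 + 5 = 6.849
Star B: d = 1/p = 1/0.0114″ = 87.72 pc
Star B: M = m − 5 log₁₀ d + 5 = 4.26 − 5·1.9431 + 5 = -0.455
ΔM = M_A − M_B = 6.849 − (-0.455) = 7.305; smaller M is more luminous → Star B.
L ratio = 10^(0.4 |ΔM|) = 10^2.922 = 835.5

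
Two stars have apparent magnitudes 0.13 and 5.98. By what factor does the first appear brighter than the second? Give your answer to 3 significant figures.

Δm = 0.13 − (5.98) = -5.85
Flux ratio = 10^(−0.4 Δm) = 10^(−0.4 × -5.85) = 10^2.340 = 218.8

219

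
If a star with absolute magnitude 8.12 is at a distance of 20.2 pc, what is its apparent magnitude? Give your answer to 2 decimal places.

m ≈ 9.65

m = M + 5 log₁₀ d − 5 = 8.12 + 5·1.3054 − 5 = 9.647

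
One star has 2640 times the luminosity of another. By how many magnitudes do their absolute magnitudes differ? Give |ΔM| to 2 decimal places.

|ΔM| ≈ 8.55

Pogson: ΔM = −2.5 log₁₀(ratio) = −2.5 log₁₀(2640) = −2.5 × 3.4216 = -8.554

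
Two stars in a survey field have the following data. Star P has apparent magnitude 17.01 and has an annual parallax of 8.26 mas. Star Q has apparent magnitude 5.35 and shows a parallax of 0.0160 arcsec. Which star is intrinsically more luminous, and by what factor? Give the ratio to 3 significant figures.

Star Q is more luminous, by a factor of 12300.

Star P: p = 8.26 mas = 8.26×10^-3″ → d = 1/p = 121.1 pc
Star P: M = m − 5 log₁₀ d + 5 = 17.01 − 5·2.0830 + 5 = 11.595
Star Q: d = 1/p = 1/0.0160″ = 62.50 pc
Star Q: M = m − 5 log₁₀ d + 5 = 5.35 − 5·1.7959 + 5 = 1.371
ΔM = M_P − M_Q = 11.595 − (1.371) = 10.224; smaller M is more luminous → Star Q.
L ratio = 10^(0.4 |ΔM|) = 10^4.090 = 12290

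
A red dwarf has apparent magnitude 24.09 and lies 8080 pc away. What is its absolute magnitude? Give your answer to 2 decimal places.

5 log₁₀(d/10 pc) = 5 log₁₀(8080) − 5 = 14.537
M = m − 5 log₁₀(d/10) = 24.09 − 14.537 = 9.553

M ≈ 9.55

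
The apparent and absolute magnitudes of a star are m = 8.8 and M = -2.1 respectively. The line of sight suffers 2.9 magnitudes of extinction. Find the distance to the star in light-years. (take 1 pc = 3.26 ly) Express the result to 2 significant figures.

m − M = 5 log₁₀(d/10 pc) + A  ⇒  8.8 − (-2.1) − 2.9 = 5 log₁₀(d/10)
8.000 = 5 log₁₀(d/10)
log₁₀ d = (m − M − A)/5 + 1 = 2.6000
d = 10^2.6000 = 398.1 pc
= 1298 ly

d ≈ 1300 ly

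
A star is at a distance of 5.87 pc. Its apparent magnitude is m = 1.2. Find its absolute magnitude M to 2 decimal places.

M ≈ 2.36

5 log₁₀(d/10 pc) = 5 log₁₀(5.870) − 5 = -1.157
M = m − 5 log₁₀(d/10) = 1.2 + 1.157 = 2.357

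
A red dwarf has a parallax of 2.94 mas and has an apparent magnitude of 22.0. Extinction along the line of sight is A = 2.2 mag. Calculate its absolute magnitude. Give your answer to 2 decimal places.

p = 2.94 mas = 2.94×10^-3″ → d = 1/p = 340.1 pc
5 log₁₀(d/10 pc) = 5 log₁₀(340.1) − 5 = 7.658
M = m − 5 log₁₀(d/10) − A = 22.0 − 7.658 − 2.2 = 12.142

M ≈ 12.14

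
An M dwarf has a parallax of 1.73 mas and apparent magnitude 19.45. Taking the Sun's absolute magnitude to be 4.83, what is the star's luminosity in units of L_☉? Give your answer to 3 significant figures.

L/L_☉ ≈ 4.74×10^-3

d = 1/p = 1000/1.73 mas = 578.0 pc
M = m − 5 log₁₀ d + 5 = 19.45 − 5·2.7620 + 5 = 10.640
M − M_☉ = 10.640 − 4.83 = 5.810
L/L_☉ = 10^(−0.4 × 5.810) = 4.741×10^-3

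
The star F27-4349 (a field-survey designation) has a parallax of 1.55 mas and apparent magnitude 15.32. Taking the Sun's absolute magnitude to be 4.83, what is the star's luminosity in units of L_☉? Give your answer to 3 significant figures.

d = 1/p = 1000/1.55 mas = 645.2 pc
M = m − 5 log₁₀ d + 5 = 15.32 − 5·2.8097 + 5 = 6.272
M − M_☉ = 6.272 − 4.83 = 1.442
L/L_☉ = 10^(−0.4 × 1.442) = 0.2651

L/L_☉ ≈ 0.265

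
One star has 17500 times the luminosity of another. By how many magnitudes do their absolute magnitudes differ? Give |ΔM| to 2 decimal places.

Pogson: ΔM = −2.5 log₁₀(ratio) = −2.5 log₁₀(17500) = −2.5 × 4.2430 = -10.608

|ΔM| ≈ 10.61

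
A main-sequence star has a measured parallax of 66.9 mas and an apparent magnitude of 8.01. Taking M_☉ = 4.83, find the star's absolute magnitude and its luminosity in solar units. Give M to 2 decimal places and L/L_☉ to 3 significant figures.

M ≈ 7.14; L/L_☉ ≈ 0.119

d = 1/p = 1000/66.9 mas = 14.95 pc
M = m − 5 log₁₀ d + 5 = 8.01 − 5·1.1746 + 5 = 7.137
M − M_☉ = 7.137 − 4.83 = 2.307
L/L_☉ = 10^(−0.4 × 2.307) = 0.1194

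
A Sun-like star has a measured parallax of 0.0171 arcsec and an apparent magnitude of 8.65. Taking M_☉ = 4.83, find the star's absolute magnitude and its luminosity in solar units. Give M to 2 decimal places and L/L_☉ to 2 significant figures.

d = 1/p = 1/0.0171″ = 58.48 pc
M = m − 5 log₁₀ d + 5 = 8.65 − 5·1.7670 + 5 = 4.815
M − M_☉ = 4.815 − 4.83 = -0.015
L/L_☉ = 10^(−0.4 × -0.015) = 1.014

M ≈ 4.81; L/L_☉ ≈ 1.0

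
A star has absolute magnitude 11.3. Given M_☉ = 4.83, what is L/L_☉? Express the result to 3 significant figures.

L/L_☉ ≈ 2.58×10^-3

M − M_☉ = 11.3 − 4.83 = 6.470
L/L_☉ = 10^(−0.4 (M − M_☉)) = 10^-2.588 = 2.582×10^-3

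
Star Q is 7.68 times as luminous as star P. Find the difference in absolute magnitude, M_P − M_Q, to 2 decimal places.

M_P − M_Q ≈ 2.21

Pogson: ΔM = −2.5 log₁₀(ratio) = −2.5 log₁₀(7.68) = −2.5 × 0.8854 = -2.213
Star Q is brighter so has the smaller magnitude: M_P − M_Q is positive.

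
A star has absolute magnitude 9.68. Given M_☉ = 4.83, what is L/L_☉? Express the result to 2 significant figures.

M − M_☉ = 9.68 − 4.83 = 4.850
L/L_☉ = 10^(−0.4 (M − M_☉)) = 10^-1.940 = 0.01148

L/L_☉ ≈ 0.011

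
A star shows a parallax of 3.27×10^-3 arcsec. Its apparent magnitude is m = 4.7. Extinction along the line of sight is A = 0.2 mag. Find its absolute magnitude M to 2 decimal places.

M ≈ -2.93

d = 1/p = 1/3.27×10^-3″ = 305.8 pc
5 log₁₀(d/10 pc) = 5 log₁₀(305.8) − 5 = 7.427
M = m − 5 log₁₀(d/10) − A = 4.7 − 7.427 − 0.2 = -2.927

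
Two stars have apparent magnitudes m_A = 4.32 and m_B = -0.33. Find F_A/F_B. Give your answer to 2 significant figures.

Δm = 4.32 − (-0.33) = 4.65
Flux ratio = 10^(−0.4 Δm) = 10^(−0.4 × 4.65) = 10^-1.860 = 0.01380

F_A/F_B ≈ 0.014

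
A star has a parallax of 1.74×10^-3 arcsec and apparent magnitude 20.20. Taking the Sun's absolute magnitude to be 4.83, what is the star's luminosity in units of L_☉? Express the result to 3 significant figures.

d = 1/p = 1/1.74×10^-3″ = 574.7 pc
M = m − 5 log₁₀ d + 5 = 20.20 − 5·2.7595 + 5 = 11.403
M − M_☉ = 11.403 − 4.83 = 6.573
L/L_☉ = 10^(−0.4 × 6.573) = 2.349×10^-3

L/L_☉ ≈ 2.35×10^-3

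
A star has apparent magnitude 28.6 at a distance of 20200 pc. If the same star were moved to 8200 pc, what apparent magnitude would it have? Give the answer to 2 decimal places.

Flux ∝ 1/d², so Δm = 5 log₁₀(d₂/d₁) = 5 log₁₀(8200/20200) = -1.958
m₂ = m₁ + Δm = 28.6 + (-1.958) = 26.642

m ≈ 26.64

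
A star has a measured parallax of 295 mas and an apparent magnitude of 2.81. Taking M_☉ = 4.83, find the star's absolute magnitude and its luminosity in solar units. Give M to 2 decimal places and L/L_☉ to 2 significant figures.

d = 1/p = 1000/295 mas = 3.390 pc
M = m − 5 log₁₀ d + 5 = 2.81 − 5·0.5302 + 5 = 5.159
M − M_☉ = 5.159 − 4.83 = 0.329
L/L_☉ = 10^(−0.4 × 0.329) = 0.7385

M ≈ 5.16; L/L_☉ ≈ 0.74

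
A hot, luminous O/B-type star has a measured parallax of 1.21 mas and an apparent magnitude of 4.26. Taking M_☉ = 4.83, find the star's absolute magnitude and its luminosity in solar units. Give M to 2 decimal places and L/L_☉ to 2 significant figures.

M ≈ -5.33; L/L_☉ ≈ 12000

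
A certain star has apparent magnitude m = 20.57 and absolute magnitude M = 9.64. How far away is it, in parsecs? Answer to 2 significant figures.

μ = m − M = 10.930
m − M = 5 log₁₀ d − 5
log₁₀ d = (m − M)/5 + 1 = 3.1860
d = 10^3.1860 = 1535 pc

d ≈ 1500 pc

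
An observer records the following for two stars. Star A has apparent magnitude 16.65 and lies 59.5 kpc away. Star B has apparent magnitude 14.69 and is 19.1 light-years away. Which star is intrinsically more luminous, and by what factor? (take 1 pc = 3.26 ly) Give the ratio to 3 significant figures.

Star A: d = 59.5 kpc = 59500 pc
Star A: M = m − 5 log₁₀ d + 5 = 16.65 − 5·4.7745 + 5 = -2.223
Star B: d = 19.1 ly / 3.26 = 5.859 pc
Star B: M = m − 5 log₁₀ d + 5 = 14.69 − 5·0.7678 + 5 = 15.851
ΔM = M_A − M_B = -2.223 − (15.851) = -18.074; smaller M is more luminous → Star A.
L ratio = 10^(0.4 |ΔM|) = 10^7.229 = 1.696×10^7

Star A is more luminous, by a factor of 1.70×10^7.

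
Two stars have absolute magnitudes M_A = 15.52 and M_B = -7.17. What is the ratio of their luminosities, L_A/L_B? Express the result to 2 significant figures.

ΔM = M_A − M_B = 22.69
L_A/L_B = 10^(−0.4 ΔM) = 10^-9.076 = 8.395×10^-10

L_A/L_B ≈ 8.4×10^-10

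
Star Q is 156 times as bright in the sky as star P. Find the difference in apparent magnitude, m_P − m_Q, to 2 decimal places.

Pogson: Δm = −2.5 log₁₀(ratio) = −2.5 log₁₀(156) = −2.5 × 2.1931 = -5.483
Star Q is brighter so has the smaller magnitude: m_P − m_Q is positive.

m_P − m_Q ≈ 5.48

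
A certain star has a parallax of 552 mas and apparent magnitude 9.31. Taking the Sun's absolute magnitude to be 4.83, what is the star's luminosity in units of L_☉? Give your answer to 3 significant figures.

d = 1/p = 1000/552 mas = 1.812 pc
M = m − 5 log₁₀ d + 5 = 9.31 − 5·0.2581 + 5 = 13.020
M − M_☉ = 13.020 − 4.83 = 8.190
L/L_☉ = 10^(−0.4 × 8.190) = 5.298×10^-4

L/L_☉ ≈ 5.30×10^-4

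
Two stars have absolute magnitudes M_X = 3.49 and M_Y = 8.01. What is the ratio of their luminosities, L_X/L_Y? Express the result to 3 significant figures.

ΔM = M_X − M_Y = -4.52
L_X/L_Y = 10^(−0.4 ΔM) = 10^1.808 = 64.27

L_X/L_Y ≈ 64.3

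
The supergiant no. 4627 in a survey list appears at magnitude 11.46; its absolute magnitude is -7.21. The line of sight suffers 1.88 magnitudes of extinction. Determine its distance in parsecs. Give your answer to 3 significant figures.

d ≈ 22800 pc

m − M = 5 log₁₀(d/10 pc) + A  ⇒  11.46 − (-7.21) − 1.88 = 5 log₁₀(d/10)
16.790 = 5 log₁₀(d/10)
log₁₀ d = (m − M − A)/5 + 1 = 4.3580
d = 10^4.3580 = 22800 pc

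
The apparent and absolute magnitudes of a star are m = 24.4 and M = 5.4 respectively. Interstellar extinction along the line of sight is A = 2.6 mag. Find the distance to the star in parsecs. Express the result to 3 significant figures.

d ≈ 19100 pc

m − M = 5 log₁₀(d/10 pc) + A  ⇒  24.4 − (5.4) − 2.6 = 5 log₁₀(d/10)
16.400 = 5 log₁₀(d/10)
log₁₀ d = (m − M − A)/5 + 1 = 4.2800
d = 10^4.2800 = 19050 pc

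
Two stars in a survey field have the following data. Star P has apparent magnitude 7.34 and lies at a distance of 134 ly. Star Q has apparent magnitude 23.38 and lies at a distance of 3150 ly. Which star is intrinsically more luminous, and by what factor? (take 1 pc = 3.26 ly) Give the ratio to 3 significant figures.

Star P is more luminous, by a factor of 4720.

Star P: d = 134 ly / 3.26 = 41.10 pc
Star P: M = m − 5 log₁₀ d + 5 = 7.34 − 5·1.6139 + 5 = 4.271
Star Q: d = 3150 ly / 3.26 = 966.3 pc
Star Q: M = m − 5 log₁₀ d + 5 = 23.38 − 5·2.9851 + 5 = 13.455
ΔM = M_P − M_Q = 4.271 − (13.455) = -9.184; smaller M is more luminous → Star P.
L ratio = 10^(0.4 |ΔM|) = 10^3.674 = 4716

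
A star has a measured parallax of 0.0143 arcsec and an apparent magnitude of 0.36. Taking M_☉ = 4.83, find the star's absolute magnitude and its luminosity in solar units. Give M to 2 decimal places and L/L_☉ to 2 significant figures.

M ≈ -3.86; L/L_☉ ≈ 3000

d = 1/p = 1/0.0143″ = 69.93 pc
M = m − 5 log₁₀ d + 5 = 0.36 − 5·1.8447 + 5 = -3.863
M − M_☉ = -3.863 − 4.83 = -8.693
L/L_☉ = 10^(−0.4 × -8.693) = 3001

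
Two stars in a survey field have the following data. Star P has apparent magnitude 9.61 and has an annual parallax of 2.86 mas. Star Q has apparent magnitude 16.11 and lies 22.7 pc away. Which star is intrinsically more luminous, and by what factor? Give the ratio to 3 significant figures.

Star P: p = 2.86 mas = 2.86×10^-3″ → d = 1/p = 349.7 pc
Star P: M = m − 5 log₁₀ d + 5 = 9.61 − 5·2.5436 + 5 = 1.892
Star Q: M = m − 5 log₁₀ d + 5 = 16.11 − 5·1.3560 + 5 = 14.330
ΔM = M_P − M_Q = 1.892 − (14.330) = -12.438; smaller M is more luminous → Star P.
L ratio = 10^(0.4 |ΔM|) = 10^4.975 = 94450

Star P is more luminous, by a factor of 94500.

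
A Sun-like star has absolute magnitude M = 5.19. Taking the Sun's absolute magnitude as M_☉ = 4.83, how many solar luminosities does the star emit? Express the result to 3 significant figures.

L/L_☉ ≈ 0.718

M − M_☉ = 5.19 − 4.83 = 0.360
L/L_☉ = 10^(−0.4 (M − M_☉)) = 10^-0.144 = 0.7178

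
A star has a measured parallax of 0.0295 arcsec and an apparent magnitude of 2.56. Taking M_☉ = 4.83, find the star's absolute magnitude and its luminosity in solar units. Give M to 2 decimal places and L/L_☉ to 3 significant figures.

M ≈ -0.09; L/L_☉ ≈ 93.0

d = 1/p = 1/0.0295″ = 33.90 pc
M = m − 5 log₁₀ d + 5 = 2.56 − 5·1.5302 + 5 = -0.091
M − M_☉ = -0.091 − 4.83 = -4.921
L/L_☉ = 10^(−0.4 × -4.921) = 92.97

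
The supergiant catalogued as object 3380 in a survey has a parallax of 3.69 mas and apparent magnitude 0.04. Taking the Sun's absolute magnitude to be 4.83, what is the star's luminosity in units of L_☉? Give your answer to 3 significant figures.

L/L_☉ ≈ 60500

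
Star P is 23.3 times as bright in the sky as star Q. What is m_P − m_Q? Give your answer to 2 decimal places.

Pogson: Δm = −2.5 log₁₀(ratio) = −2.5 log₁₀(23.3) = −2.5 × 1.3674 = -3.418
Star P is brighter, so it has the smaller magnitude: the difference is negative.

m_P − m_Q ≈ -3.42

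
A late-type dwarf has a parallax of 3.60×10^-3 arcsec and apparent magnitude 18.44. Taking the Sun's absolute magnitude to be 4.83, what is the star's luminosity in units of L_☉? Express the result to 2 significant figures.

L/L_☉ ≈ 2.8×10^-3

d = 1/p = 1/3.60×10^-3″ = 277.8 pc
M = m − 5 log₁₀ d + 5 = 18.44 − 5·2.4437 + 5 = 11.222
M − M_☉ = 11.222 − 4.83 = 6.392
L/L_☉ = 10^(−0.4 × 6.392) = 2.776×10^-3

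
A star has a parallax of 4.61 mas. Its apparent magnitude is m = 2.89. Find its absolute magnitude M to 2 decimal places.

p = 4.61 mas = 4.61×10^-3″ → d = 1/p = 216.9 pc
5 log₁₀(d/10 pc) = 5 log₁₀(216.9) − 5 = 6.681
M = m − 5 log₁₀(d/10) = 2.89 − 6.681 = -3.791

M ≈ -3.79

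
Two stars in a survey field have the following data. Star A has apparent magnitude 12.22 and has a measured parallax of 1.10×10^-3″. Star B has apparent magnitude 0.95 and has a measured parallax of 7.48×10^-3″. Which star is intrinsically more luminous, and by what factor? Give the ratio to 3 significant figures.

Star B is more luminous, by a factor of 697.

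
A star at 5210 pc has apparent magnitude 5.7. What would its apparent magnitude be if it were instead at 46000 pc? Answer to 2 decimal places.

m ≈ 10.43

Flux ∝ 1/d², so Δm = 5 log₁₀(d₂/d₁) = 5 log₁₀(46000/5210) = 4.730
m₂ = m₁ + Δm = 5.7 + (4.730) = 10.430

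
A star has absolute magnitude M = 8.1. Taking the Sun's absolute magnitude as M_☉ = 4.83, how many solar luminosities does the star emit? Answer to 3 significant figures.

L/L_☉ ≈ 0.0492

M − M_☉ = 8.1 − 4.83 = 3.270
L/L_☉ = 10^(−0.4 (M − M_☉)) = 10^-1.308 = 0.04920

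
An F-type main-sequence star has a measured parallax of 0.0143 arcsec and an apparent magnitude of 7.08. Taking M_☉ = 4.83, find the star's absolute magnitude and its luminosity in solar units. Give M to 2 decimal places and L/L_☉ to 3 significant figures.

M ≈ 2.86; L/L_☉ ≈ 6.16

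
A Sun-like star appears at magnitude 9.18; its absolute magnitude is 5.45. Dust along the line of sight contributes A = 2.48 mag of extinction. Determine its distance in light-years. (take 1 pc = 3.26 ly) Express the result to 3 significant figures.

d ≈ 58.0 ly

m − M = 5 log₁₀(d/10 pc) + A  ⇒  9.18 − (5.45) − 2.48 = 5 log₁₀(d/10)
1.250 = 5 log₁₀(d/10)
log₁₀ d = (m − M − A)/5 + 1 = 1.2500
d = 10^1.2500 = 17.78 pc
= 57.97 ly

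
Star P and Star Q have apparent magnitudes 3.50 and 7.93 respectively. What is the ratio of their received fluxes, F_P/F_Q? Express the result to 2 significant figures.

F_P/F_Q ≈ 59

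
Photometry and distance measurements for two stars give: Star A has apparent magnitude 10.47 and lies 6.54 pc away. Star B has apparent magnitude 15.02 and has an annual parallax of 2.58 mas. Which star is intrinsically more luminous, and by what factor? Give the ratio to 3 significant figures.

Star A: M = m − 5 log₁₀ d + 5 = 10.47 − 5·0.8156 + 5 = 11.392
Star B: p = 2.58 mas = 2.58×10^-3″ → d = 1/p = 387.6 pc
Star B: M = m − 5 log₁₀ d + 5 = 15.02 − 5·2.5884 + 5 = 7.078
ΔM = M_A − M_B = 11.392 − (7.078) = 4.314; smaller M is more luminous → Star B.
L ratio = 10^(0.4 |ΔM|) = 10^1.726 = 53.16

Star B is more luminous, by a factor of 53.2.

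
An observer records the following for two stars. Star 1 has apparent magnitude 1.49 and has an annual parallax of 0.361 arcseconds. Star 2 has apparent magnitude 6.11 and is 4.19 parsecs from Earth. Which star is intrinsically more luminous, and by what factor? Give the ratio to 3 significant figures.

Star 1 is more luminous, by a factor of 30.8.

Star 1: d = 1/p = 1/0.361″ = 2.770 pc
Star 1: M = m − 5 log₁₀ d + 5 = 1.49 − 5·0.4425 + 5 = 4.278
Star 2: M = m − 5 log₁₀ d + 5 = 6.11 − 5·0.6222 + 5 = 7.999
ΔM = M_1 − M_2 = 4.278 − (7.999) = -3.721; smaller M is more luminous → Star 1.
L ratio = 10^(0.4 |ΔM|) = 10^1.489 = 30.80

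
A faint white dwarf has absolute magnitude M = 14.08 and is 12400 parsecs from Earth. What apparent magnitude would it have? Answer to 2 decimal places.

m = M + 5 log₁₀ d − 5 = 14.08 + 5·4.0934 − 5 = 29.547

m ≈ 29.55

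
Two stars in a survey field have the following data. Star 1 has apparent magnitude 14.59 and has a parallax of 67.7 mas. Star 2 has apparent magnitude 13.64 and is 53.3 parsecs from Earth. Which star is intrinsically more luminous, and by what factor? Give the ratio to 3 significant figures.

Star 1: p = 67.7 mas = 0.0677″ → d = 1/p = 14.77 pc
Star 1: M = m − 5 log₁₀ d + 5 = 14.59 − 5·1.1694 + 5 = 13.743
Star 2: M = m − 5 log₁₀ d + 5 = 13.64 − 5·1.7267 + 5 = 10.006
ΔM = M_1 − M_2 = 13.743 − (10.006) = 3.737; smaller M is more luminous → Star 2.
L ratio = 10^(0.4 |ΔM|) = 10^1.495 = 31.23

Star 2 is more luminous, by a factor of 31.2.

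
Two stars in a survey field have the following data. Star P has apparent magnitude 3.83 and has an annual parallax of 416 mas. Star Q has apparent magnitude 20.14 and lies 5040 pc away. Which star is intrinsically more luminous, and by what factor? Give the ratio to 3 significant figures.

Star Q is more luminous, by a factor of 1.32.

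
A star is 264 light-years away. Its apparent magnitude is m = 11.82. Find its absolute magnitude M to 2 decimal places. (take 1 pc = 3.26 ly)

d = 264 ly / 3.26 = 80.98 pc
5 log₁₀(d/10 pc) = 5 log₁₀(80.98) − 5 = 4.542
M = m − 5 log₁₀(d/10) = 11.82 − 4.542 = 7.278

M ≈ 7.28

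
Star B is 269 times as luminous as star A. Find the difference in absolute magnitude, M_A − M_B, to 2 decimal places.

M_A − M_B ≈ 6.07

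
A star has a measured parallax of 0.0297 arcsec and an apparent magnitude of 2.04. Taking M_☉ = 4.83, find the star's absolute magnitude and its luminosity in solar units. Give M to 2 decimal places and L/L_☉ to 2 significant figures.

d = 1/p = 1/0.0297″ = 33.67 pc
M = m − 5 log₁₀ d + 5 = 2.04 − 5·1.5272 + 5 = -0.596
M − M_☉ = -0.596 − 4.83 = -5.426
L/L_☉ = 10^(−0.4 × -5.426) = 148.1

M ≈ -0.60; L/L_☉ ≈ 150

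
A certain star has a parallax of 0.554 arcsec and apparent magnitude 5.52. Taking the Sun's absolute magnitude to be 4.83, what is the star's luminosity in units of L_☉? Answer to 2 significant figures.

d = 1/p = 1/0.554″ = 1.805 pc
M = m − 5 log₁₀ d + 5 = 5.52 − 5·0.2565 + 5 = 9.238
M − M_☉ = 9.238 − 4.83 = 4.408
L/L_☉ = 10^(−0.4 × 4.408) = 0.01726

L/L_☉ ≈ 0.017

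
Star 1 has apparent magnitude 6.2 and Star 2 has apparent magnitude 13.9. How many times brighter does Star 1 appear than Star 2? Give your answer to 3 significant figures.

Magnitude difference = -7.7
Flux ratio = 10^(−0.4 Δm) = 10^(−0.4 × -7.7) = 10^3.080 = 1202

1200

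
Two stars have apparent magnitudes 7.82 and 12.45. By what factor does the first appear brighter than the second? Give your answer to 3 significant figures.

71.1

Magnitude difference = -4.63
Flux ratio = 10^(−0.4 Δm) = 10^(−0.4 × -4.63) = 10^1.852 = 71.12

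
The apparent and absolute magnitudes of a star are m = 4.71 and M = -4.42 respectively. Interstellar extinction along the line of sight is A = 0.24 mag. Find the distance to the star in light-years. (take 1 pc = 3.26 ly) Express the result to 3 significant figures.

d ≈ 1960 ly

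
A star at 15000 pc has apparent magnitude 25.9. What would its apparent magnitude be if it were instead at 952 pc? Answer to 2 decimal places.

m ≈ 19.91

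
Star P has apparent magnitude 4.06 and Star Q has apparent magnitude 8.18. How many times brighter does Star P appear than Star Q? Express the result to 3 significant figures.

44.5

Magnitude difference = -4.12
Flux ratio = 10^(−0.4 Δm) = 10^(−0.4 × -4.12) = 10^1.648 = 44.46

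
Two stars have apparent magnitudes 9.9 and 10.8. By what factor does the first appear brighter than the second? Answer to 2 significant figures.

Δm = 9.9 − (10.8) = -0.9
Flux ratio = 10^(−0.4 Δm) = 10^(−0.4 × -0.9) = 10^0.360 = 2.291

2.3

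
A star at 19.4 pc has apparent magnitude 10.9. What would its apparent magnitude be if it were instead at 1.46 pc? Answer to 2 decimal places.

Flux ∝ 1/d², so Δm = 5 log₁₀(d₂/d₁) = 5 log₁₀(1.46/19.4) = -5.617
m₂ = m₁ + Δm = 10.9 + (-5.617) = 5.283

m ≈ 5.28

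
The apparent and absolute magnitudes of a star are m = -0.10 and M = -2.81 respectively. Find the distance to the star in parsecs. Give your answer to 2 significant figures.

d ≈ 35 pc

μ = m − M = 2.710
m − M = 5 log₁₀ d − 5
log₁₀ d = (m − M)/5 + 1 = 1.5420
d = 10^1.5420 = 34.83 pc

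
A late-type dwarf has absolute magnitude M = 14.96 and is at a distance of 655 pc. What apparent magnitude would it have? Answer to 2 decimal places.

m ≈ 24.04

m = M + 5 log₁₀ d − 5 = 14.96 + 5·2.8162 − 5 = 24.041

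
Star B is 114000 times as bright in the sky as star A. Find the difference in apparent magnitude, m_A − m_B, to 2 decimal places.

Pogson: Δm = −2.5 log₁₀(ratio) = −2.5 log₁₀(114000) = −2.5 × 5.0569 = -12.642
Star B is brighter so has the smaller magnitude: m_A − m_B is positive.

m_A − m_B ≈ 12.64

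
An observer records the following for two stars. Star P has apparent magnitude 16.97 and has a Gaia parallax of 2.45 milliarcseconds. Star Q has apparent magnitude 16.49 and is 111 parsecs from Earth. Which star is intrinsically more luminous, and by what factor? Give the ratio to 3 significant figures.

Star P: p = 2.45 mas = 2.45×10^-3″ → d = 1/p = 408.2 pc
Star P: M = m − 5 log₁₀ d + 5 = 16.97 − 5·2.6108 + 5 = 8.916
Star Q: M = m − 5 log₁₀ d + 5 = 16.49 − 5·2.0453 + 5 = 11.263
ΔM = M_P − M_Q = 8.916 − (11.263) = -2.348; smaller M is more luminous → Star P.
L ratio = 10^(0.4 |ΔM|) = 10^0.939 = 8.690

Star P is more luminous, by a factor of 8.69.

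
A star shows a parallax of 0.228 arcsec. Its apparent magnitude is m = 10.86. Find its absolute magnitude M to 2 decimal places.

d = 1/p = 1/0.228″ = 4.386 pc
5 log₁₀(d/10 pc) = 5 log₁₀(4.386) − 5 = -1.790
M = m − 5 log₁₀(d/10) = 10.86 + 1.790 = 12.650

M ≈ 12.65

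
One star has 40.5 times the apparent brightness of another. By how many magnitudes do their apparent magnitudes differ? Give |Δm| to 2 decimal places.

|Δm| ≈ 4.02

Pogson: Δm = −2.5 log₁₀(ratio) = −2.5 log₁₀(40.5) = −2.5 × 1.6075 = -4.019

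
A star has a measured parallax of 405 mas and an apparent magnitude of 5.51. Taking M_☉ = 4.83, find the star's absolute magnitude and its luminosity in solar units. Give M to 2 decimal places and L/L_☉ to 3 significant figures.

M ≈ 8.55; L/L_☉ ≈ 0.0326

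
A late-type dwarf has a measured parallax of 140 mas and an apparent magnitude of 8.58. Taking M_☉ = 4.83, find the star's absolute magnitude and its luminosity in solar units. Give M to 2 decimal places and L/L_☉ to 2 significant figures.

M ≈ 9.31; L/L_☉ ≈ 0.016

d = 1/p = 1000/140 mas = 7.143 pc
M = m − 5 log₁₀ d + 5 = 8.58 − 5·0.8539 + 5 = 9.311
M − M_☉ = 9.311 − 4.83 = 4.481
L/L_☉ = 10^(−0.4 × 4.481) = 0.01613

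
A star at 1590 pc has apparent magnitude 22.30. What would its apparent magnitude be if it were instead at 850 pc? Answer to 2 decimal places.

Flux ∝ 1/d², so Δm = 5 log₁₀(d₂/d₁) = 5 log₁₀(850/1590) = -1.360
m₂ = m₁ + Δm = 22.30 + (-1.360) = 20.940

m ≈ 20.94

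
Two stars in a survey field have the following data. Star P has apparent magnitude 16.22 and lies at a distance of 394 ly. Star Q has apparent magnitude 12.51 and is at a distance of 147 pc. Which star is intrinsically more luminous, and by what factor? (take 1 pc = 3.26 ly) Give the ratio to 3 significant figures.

Star Q is more luminous, by a factor of 45.1.

Star P: d = 394 ly / 3.26 = 120.9 pc
Star P: M = m − 5 log₁₀ d + 5 = 16.22 − 5·2.0823 + 5 = 10.809
Star Q: M = m − 5 log₁₀ d + 5 = 12.51 − 5·2.1673 + 5 = 6.673
ΔM = M_P − M_Q = 10.809 − (6.673) = 4.135; smaller M is more luminous → Star Q.
L ratio = 10^(0.4 |ΔM|) = 10^1.654 = 45.09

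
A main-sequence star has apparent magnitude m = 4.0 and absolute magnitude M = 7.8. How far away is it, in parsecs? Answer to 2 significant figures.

d ≈ 1.7 pc

μ = m − M = -3.800
m − M = 5 log₁₀ d − 5
log₁₀ d = (m − M)/5 + 1 = 0.2400
d = 10^0.2400 = 1.738 pc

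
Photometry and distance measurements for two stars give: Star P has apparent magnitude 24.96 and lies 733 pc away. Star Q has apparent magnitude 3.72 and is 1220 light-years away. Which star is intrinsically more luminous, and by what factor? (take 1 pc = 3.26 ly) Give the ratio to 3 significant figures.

Star Q is more luminous, by a factor of 8.17×10^7.

Star P: M = m − 5 log₁₀ d + 5 = 24.96 − 5·2.8651 + 5 = 15.634
Star Q: d = 1220 ly / 3.26 = 374.2 pc
Star Q: M = m − 5 log₁₀ d + 5 = 3.72 − 5·2.5731 + 5 = -4.146
ΔM = M_P − M_Q = 15.634 − (-4.146) = 19.780; smaller M is more luminous → Star Q.
L ratio = 10^(0.4 |ΔM|) = 10^7.912 = 8.167×10^7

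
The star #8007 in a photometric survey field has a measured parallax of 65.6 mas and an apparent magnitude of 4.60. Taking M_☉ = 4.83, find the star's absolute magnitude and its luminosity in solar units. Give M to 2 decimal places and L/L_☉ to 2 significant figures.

d = 1/p = 1000/65.6 mas = 15.24 pc
M = m − 5 log₁₀ d + 5 = 4.60 − 5·1.1831 + 5 = 3.685
M − M_☉ = 3.685 − 4.83 = -1.145
L/L_☉ = 10^(−0.4 × -1.145) = 2.872

M ≈ 3.68; L/L_☉ ≈ 2.9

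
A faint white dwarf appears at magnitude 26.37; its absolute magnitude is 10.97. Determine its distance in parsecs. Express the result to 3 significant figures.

d ≈ 12000 pc

Distance modulus: m − M = 26.37 − (10.97) = 15.400
m − M = 5 log₁₀ d − 5
log₁₀ d = (m − M)/5 + 1 = 4.0800
d = 10^4.0800 = 12020 pc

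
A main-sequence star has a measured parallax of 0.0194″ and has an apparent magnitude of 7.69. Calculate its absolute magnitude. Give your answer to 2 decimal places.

d = 1/p = 1/0.0194″ = 51.55 pc
5 log₁₀(d/10 pc) = 5 log₁₀(51.55) − 5 = 3.561
M = m − 5 log₁₀(d/10) = 7.69 − 3.561 = 4.129

M ≈ 4.13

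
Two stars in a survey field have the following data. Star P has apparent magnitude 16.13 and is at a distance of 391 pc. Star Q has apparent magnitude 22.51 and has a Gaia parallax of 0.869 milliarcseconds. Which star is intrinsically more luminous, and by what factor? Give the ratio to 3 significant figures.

Star P: M = m − 5 log₁₀ d + 5 = 16.13 − 5·2.5922 + 5 = 8.169
Star Q: p = 0.869 mas = 8.69×10^-4″ → d = 1/p = 1151 pc
Star Q: M = m − 5 log₁₀ d + 5 = 22.51 − 5·3.0610 + 5 = 12.205
ΔM = M_P − M_Q = 8.169 − (12.205) = -4.036; smaller M is more luminous → Star P.
L ratio = 10^(0.4 |ΔM|) = 10^1.614 = 41.15

Star P is more luminous, by a factor of 41.2.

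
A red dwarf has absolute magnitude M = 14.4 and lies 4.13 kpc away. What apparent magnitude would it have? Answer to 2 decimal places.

d = 4.13 kpc = 4130 pc
m = M + 5 log₁₀ d − 5 = 14.4 + 5·3.6160 − 5 = 27.480

m ≈ 27.48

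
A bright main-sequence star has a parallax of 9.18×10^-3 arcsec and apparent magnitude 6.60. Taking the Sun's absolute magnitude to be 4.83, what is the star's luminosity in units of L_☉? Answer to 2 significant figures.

L/L_☉ ≈ 23

d = 1/p = 1/9.18×10^-3″ = 108.9 pc
M = m − 5 log₁₀ d + 5 = 6.60 − 5·2.0372 + 5 = 1.414
M − M_☉ = 1.414 − 4.83 = -3.416
L/L_☉ = 10^(−0.4 × -3.416) = 23.24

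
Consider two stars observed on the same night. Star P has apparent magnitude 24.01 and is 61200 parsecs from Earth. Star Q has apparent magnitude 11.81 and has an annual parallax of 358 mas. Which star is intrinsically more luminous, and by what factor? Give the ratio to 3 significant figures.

Star P is more luminous, by a factor of 6330.

Star P: M = m − 5 log₁₀ d + 5 = 24.01 − 5·4.7868 + 5 = 5.076
Star Q: p = 358 mas = 0.358″ → d = 1/p = 2.793 pc
Star Q: M = m − 5 log₁₀ d + 5 = 11.81 − 5·0.4461 + 5 = 14.579
ΔM = M_P − M_Q = 5.076 − (14.579) = -9.503; smaller M is more luminous → Star P.
L ratio = 10^(0.4 |ΔM|) = 10^3.801 = 6328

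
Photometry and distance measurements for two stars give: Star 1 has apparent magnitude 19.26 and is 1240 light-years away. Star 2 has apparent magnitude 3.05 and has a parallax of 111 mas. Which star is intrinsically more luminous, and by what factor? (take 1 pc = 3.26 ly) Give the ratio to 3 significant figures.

Star 1: d = 1240 ly / 3.26 = 380.4 pc
Star 1: M = m − 5 log₁₀ d + 5 = 19.26 − 5·2.5802 + 5 = 11.359
Star 2: p = 111 mas = 0.111″ → d = 1/p = 9.009 pc
Star 2: M = m − 5 log₁₀ d + 5 = 3.05 − 5·0.9547 + 5 = 3.277
ΔM = M_1 − M_2 = 11.359 − (3.277) = 8.082; smaller M is more luminous → Star 2.
L ratio = 10^(0.4 |ΔM|) = 10^3.233 = 1710

Star 2 is more luminous, by a factor of 1710.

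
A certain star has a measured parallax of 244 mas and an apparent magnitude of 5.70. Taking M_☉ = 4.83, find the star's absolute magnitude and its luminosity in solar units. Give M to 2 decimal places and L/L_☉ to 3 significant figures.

M ≈ 7.64; L/L_☉ ≈ 0.0754

d = 1/p = 1000/244 mas = 4.098 pc
M = m − 5 log₁₀ d + 5 = 5.70 − 5·0.6126 + 5 = 7.637
M − M_☉ = 7.637 − 4.83 = 2.807
L/L_☉ = 10^(−0.4 × 2.807) = 0.07537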